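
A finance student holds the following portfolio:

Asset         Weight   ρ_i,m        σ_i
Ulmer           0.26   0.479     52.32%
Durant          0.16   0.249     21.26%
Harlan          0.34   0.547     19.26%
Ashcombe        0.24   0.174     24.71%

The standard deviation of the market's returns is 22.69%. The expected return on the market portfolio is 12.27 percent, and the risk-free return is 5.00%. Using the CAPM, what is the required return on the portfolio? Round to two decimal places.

β_Ulmer = 0.479 × 52.32% / 22.69% = 1.1045
β_Durant = 0.249 × 21.26% / 22.69% = 0.2333
β_Harlan = 0.547 × 19.26% / 22.69% = 0.4643
β_Ashcombe = 0.174 × 24.71% / 22.69% = 0.1895
β_P = Σ w_i β_i = 0.26×1.1045 + 0.16×0.2333 + 0.34×0.4643 + 0.24×0.1895 = 0.5278
MRP = 12.27% − 5.00% = 7.27%
E(R_P) = R_f + β_P × MRP = 5.00% + 0.5278 × 7.27% = 8.84%

8.84%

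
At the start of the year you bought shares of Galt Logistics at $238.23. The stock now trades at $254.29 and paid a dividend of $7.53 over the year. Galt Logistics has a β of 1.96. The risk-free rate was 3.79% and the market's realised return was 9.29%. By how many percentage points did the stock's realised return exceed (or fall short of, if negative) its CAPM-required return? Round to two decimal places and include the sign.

-4.67%

Realised HPR = (P1 + D1 − P0) / P0 = (254.29 + 7.53 − 238.23) / 238.23 = 23.59 / 238.23 = 9.9022%
MRP = 9.29% − 3.79% = 5.50%
CAPM required = R_f + β·MRP = 3.79% + 1.96 × 5.50% = 14.5700%
α = realised − required = 9.9022% − 14.5700% = -4.67%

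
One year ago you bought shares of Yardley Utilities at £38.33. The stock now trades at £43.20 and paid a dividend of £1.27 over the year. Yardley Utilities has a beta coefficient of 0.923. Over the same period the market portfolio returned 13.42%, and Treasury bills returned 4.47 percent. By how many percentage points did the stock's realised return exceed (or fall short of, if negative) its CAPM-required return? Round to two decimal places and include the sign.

+3.29%

Realised HPR = (P1 + D1 − P0) / P0 = (43.20 + 1.27 − 38.33) / 38.33 = 6.14 / 38.33 = 16.0188%
MRP = 13.42% − 4.47% = 8.95%
CAPM required = R_f + β·MRP = 4.47% + 0.923 × 8.95% = 12.73085%
α = realised − required = 16.0188% − 12.73085% = +3.29%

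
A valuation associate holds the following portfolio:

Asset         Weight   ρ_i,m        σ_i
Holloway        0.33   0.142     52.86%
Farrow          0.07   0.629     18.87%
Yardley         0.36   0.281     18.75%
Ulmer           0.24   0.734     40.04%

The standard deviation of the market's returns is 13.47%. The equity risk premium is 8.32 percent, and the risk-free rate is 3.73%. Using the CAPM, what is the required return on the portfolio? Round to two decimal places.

β_Holloway = 0.142 × 52.86% / 13.47% = 0.5572
β_Farrow = 0.629 × 18.87% / 13.47% = 0.8812
β_Yardley = 0.281 × 18.75% / 13.47% = 0.3911
β_Ulmer = 0.734 × 40.04% / 13.47% = 2.1818
β_P = Σ w_i β_i = 0.33×0.5572 + 0.07×0.8812 + 0.36×0.3911 + 0.24×2.1818 = 0.9100
E(R_P) = R_f + β_P × MRP = 3.73% + 0.9100 × 8.32% = 11.30%

11.30%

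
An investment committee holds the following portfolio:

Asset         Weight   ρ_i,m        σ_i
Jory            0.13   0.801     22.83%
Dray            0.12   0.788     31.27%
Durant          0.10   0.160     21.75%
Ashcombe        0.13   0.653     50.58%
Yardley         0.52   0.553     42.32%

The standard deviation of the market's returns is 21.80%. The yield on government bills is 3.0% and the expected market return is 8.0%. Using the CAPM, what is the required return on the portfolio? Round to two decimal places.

8.08%

β_Jory = 0.801 × 22.83% / 21.80% = 0.8388
β_Dray = 0.788 × 31.27% / 21.80% = 1.1303
β_Durant = 0.160 × 21.75% / 21.80% = 0.1596
β_Ashcombe = 0.653 × 50.58% / 21.80% = 1.5151
β_Yardley = 0.553 × 42.32% / 21.80% = 1.0735
β_P = Σ w_i β_i = 0.13×0.8388 + 0.12×1.1303 + 0.10×0.1596 + 0.13×1.5151 + 0.52×1.0735 = 1.0158
MRP = 8.0% − 3.0% = 5.00%
E(R_P) = R_f + β_P × MRP = 3.0% + 1.0158 × 5.0% = 8.08%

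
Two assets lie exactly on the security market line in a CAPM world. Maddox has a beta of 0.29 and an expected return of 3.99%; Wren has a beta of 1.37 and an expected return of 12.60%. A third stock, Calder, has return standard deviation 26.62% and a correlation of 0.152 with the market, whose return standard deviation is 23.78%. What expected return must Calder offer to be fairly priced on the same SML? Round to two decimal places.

MRP = (12.60% − 3.99%) / (1.37 − 0.29) = 7.9722%
R_f = 3.99% − 0.29 × 7.9722% = 1.6781%
β_Calder = ρ·σ_i/σ_m = 0.152 × 26.62 / 23.78 = 0.1702
E(R_Calder) = R_f + β × MRP = 1.6781% + 0.1702 × 7.9722% = 3.03%

3.03%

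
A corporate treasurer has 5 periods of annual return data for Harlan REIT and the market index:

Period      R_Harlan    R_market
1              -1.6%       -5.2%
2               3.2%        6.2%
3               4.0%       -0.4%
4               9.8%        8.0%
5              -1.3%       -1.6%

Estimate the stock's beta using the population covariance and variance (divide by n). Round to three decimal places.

Mean R_i = (-1.6 + 3.2 + 4.0 + 9.8 − 1.3) / 5 = 2.8200%
Mean R_m = (-5.2 + 6.2 − 0.4 + 8.0 − 1.6) / 5 = 1.4000%
Σ(R_i − R̄_i)(R_m − R̄_m) = 87.3000  ⇒  Cov = 87.3000 / 5 = 17.4600
Σ(R_m − R̄_m)² = 122.4000  ⇒  Var(R_m) = 122.4000 / 5 = 24.4800
β = Cov / Var(R_m) = 17.4600 / 24.4800 = 0.7132

0.713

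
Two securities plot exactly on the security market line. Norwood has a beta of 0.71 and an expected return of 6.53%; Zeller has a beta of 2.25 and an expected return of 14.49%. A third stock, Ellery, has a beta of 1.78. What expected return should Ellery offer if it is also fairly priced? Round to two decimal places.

MRP (SML slope) = (14.49% − 6.53%) / (2.25 − 0.71) = 7.96% / 1.54 = 5.1688%
R_f (intercept) = 6.53% − 0.71 × 5.1688% = 2.8602%
E(R_Ellery) = R_f + β × MRP = 2.8602% + 1.78 × 5.1688% = 12.06%

12.06%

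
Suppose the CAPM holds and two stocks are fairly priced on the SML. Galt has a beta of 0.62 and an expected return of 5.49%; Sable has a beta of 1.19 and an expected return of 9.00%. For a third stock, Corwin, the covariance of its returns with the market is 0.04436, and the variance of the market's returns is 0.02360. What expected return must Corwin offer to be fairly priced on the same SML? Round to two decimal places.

13.25%

MRP = (9.00% − 5.49%) / (1.19 − 0.62) = 6.1579%
R_f = 5.49% − 0.62 × 6.1579% = 1.6721%
β_Corwin = Cov / Var(R_m) = 0.04436 / 0.02360 = 1.8797
E(R_Corwin) = R_f + β × MRP = 1.6721% + 1.8797 × 6.1579% = 13.25%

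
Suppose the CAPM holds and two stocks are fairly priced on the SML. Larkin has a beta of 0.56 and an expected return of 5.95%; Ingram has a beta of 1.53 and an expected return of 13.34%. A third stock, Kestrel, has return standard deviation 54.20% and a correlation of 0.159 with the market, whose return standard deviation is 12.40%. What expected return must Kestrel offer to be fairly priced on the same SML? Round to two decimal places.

MRP = (13.34% − 5.95%) / (1.53 − 0.56) = 7.6186%
R_f = 5.95% − 0.56 × 7.6186% = 1.6836%
β_Kestrel = ρ·σ_i/σ_m = 0.159 × 54.20 / 12.40 = 0.6950
E(R_Kestrel) = R_f + β × MRP = 1.6836% + 0.6950 × 7.6186% = 6.98%

6.98%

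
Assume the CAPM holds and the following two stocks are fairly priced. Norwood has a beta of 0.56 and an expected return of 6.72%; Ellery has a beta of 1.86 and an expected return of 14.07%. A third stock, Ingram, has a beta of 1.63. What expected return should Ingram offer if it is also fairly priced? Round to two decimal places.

MRP (SML slope) = (14.07% − 6.72%) / (1.86 − 0.56) = 7.35% / 1.30 = 5.6538%
R_f (intercept) = 6.72% − 0.56 × 5.6538% = 3.5539%
E(R_Ingram) = R_f + β × MRP = 3.5539% + 1.63 × 5.6538% = 12.77%

12.77%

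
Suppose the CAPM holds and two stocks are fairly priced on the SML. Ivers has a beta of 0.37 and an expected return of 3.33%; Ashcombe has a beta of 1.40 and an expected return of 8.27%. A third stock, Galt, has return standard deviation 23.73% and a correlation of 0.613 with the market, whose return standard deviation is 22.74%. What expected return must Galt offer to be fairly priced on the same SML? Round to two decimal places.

4.62%

MRP = (8.27% − 3.33%) / (1.40 − 0.37) = 4.7961%
R_f = 3.33% − 0.37 × 4.7961% = 1.5554%
β_Galt = ρ·σ_i/σ_m = 0.613 × 23.73 / 22.74 = 0.6397
E(R_Galt) = R_f + β × MRP = 1.5554% + 0.6397 × 4.7961% = 4.62%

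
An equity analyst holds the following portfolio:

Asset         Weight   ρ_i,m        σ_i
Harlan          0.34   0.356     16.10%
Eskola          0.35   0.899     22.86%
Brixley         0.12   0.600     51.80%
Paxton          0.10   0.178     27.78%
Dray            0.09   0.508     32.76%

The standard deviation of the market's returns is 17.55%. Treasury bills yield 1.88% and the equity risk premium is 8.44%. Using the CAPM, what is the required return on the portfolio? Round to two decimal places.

β_Harlan = 0.356 × 16.10% / 17.55% = 0.3266
β_Eskola = 0.899 × 22.86% / 17.55% = 1.1710
β_Brixley = 0.600 × 51.80% / 17.55% = 1.7709
β_Paxton = 0.178 × 27.78% / 17.55% = 0.2818
β_Dray = 0.508 × 32.76% / 17.55% = 0.9483
β_P = Σ w_i β_i = 0.34×0.3266 + 0.35×1.1710 + 0.12×1.7709 + 0.10×0.2818 + 0.09×0.9483 = 0.8469
E(R_P) = R_f + β_P × MRP = 1.88% + 0.8469 × 8.44% = 9.03%

9.03%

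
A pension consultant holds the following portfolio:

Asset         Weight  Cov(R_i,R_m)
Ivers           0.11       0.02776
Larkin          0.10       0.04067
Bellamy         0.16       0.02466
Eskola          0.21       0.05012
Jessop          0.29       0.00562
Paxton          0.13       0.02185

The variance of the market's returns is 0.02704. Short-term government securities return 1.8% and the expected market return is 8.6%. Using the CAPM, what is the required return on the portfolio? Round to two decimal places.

8.35%

β_Ivers = 0.02776 / 0.02704 = 1.0266
β_Larkin = 0.04067 / 0.02704 = 1.5041
β_Bellamy = 0.02466 / 0.02704 = 0.9120
β_Eskola = 0.05012 / 0.02704 = 1.8536
β_Jessop = 0.00562 / 0.02704 = 0.2078
β_Paxton = 0.02185 / 0.02704 = 0.8081
β_P = Σ w_i β_i = 0.11×1.0266 + 0.10×1.5041 + 0.16×0.9120 + 0.21×1.8536 + 0.29×0.2078 + 0.13×0.8081 = 0.9638
MRP = 8.6% − 1.8% = 6.80%
E(R_P) = R_f + β_P × MRP = 1.8% + 0.9638 × 6.8% = 8.35%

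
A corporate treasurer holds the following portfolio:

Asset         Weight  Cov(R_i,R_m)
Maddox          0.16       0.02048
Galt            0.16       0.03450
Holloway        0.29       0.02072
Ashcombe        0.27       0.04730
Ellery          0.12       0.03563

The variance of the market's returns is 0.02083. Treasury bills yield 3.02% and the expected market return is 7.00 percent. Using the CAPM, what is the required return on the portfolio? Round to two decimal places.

β_Maddox = 0.02048 / 0.02083 = 0.9832
β_Galt = 0.03450 / 0.02083 = 1.6563
β_Holloway = 0.02072 / 0.02083 = 0.9947
β_Ashcombe = 0.04730 / 0.02083 = 2.2708
β_Ellery = 0.03563 / 0.02083 = 1.7105
β_P = Σ w_i β_i = 0.16×0.9832 + 0.16×1.6563 + 0.29×0.9947 + 0.27×2.2708 + 0.12×1.7105 = 1.5292
MRP = 7.00% − 3.02% = 3.98%
E(R_P) = R_f + β_P × MRP = 3.02% + 1.5292 × 3.98% = 9.11%

9.11%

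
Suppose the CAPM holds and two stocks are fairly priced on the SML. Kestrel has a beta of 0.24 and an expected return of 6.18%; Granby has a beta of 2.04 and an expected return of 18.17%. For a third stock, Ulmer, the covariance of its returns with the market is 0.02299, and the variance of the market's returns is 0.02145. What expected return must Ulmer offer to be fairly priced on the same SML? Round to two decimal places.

11.72%

MRP = (18.17% − 6.18%) / (2.04 − 0.24) = 6.6611%
R_f = 6.18% − 0.24 × 6.6611% = 4.5813%
β_Ulmer = Cov / Var(R_m) = 0.02299 / 0.02145 = 1.0718
E(R_Ulmer) = R_f + β × MRP = 4.5813% + 1.0718 × 6.6611% = 11.72%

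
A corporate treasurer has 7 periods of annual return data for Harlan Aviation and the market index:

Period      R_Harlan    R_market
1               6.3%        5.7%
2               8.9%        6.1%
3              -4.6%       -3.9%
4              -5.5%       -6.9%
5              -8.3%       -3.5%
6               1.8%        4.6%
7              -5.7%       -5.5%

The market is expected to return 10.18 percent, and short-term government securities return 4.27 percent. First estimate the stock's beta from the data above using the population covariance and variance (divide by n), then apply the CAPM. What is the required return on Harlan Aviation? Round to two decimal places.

10.69%

Mean R_i = (6.3 + 8.9 − 4.6 − 5.5 − 8.3 + 1.8 − 5.7) / 7 = -1.0143%
Mean R_m = (5.7 + 6.1 − 3.9 − 6.9 − 3.5 + 4.6 − 5.5) / 7 = -0.4857%
Σ(R_i − R̄_i)(R_m − R̄_m) = 211.3214  ⇒  Cov = 211.3214 / 7 = 30.1888
Σ(R_m − R̄_m)² = 194.5286  ⇒  Var(R_m) = 194.5286 / 7 = 27.7898
β = Cov / Var(R_m) = 30.1888 / 27.7898 = 1.0863
MRP = 10.18% − 4.27% = 5.91%
E(R) = R_f + β × MRP = 4.27% + 1.0863 × 5.91% = 10.69%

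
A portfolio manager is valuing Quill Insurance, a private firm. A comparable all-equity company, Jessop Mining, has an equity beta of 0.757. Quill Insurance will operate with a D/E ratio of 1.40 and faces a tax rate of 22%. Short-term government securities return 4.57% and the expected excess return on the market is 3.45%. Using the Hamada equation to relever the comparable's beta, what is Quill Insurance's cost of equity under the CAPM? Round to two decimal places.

10.03%

β_L = β_U × [1 + (1 − t)(D/E)] = 0.757 × [1 + (1 − 0.22) × 1.40]
    = 0.757 × [1 + 0.78 × 1.40] = 0.757 × 2.0920 = 1.5836
E(R) = R_f + β_L × MRP = 4.57% + 1.5836 × 3.45% = 10.03%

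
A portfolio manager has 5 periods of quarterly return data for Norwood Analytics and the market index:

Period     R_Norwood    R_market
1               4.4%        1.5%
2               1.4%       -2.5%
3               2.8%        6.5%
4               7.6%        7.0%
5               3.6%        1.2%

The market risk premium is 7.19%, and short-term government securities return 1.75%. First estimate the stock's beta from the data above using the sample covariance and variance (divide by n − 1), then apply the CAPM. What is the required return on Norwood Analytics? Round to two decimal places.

4.53%

Mean R_i = (4.4 + 1.4 + 2.8 + 7.6 + 3.6) / 5 = 3.9600%
Mean R_m = (1.5 − 2.5 + 6.5 + 7.0 + 1.2) / 5 = 2.7400%
Σ(R_i − R̄_i)(R_m − R̄_m) = 24.5680  ⇒  Cov = 24.5680 / 4 = 6.1420
Σ(R_m − R̄_m)² = 63.6520  ⇒  Var(R_m) = 63.6520 / 4 = 15.9130
β = Cov / Var(R_m) = 6.1420 / 15.9130 = 0.3860
E(R) = R_f + β × MRP = 1.75% + 0.3860 × 7.19% = 4.53%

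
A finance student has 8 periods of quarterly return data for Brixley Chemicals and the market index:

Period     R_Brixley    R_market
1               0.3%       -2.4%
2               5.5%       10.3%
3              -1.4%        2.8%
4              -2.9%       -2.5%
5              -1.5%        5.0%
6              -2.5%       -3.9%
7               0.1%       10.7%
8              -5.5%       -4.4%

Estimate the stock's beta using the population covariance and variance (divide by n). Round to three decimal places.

0.379

Mean R_i = (0.3 + 5.5 − 1.4 − 2.9 − 1.5 − 2.5 + 0.1 − 5.5) / 8 = -0.9875%
Mean R_m = (-2.4 + 10.3 + 2.8 − 2.5 + 5.0 − 3.9 + 10.7 − 4.4) / 8 = 1.9500%
Σ(R_i − R̄_i)(R_m − R̄_m) = 102.1850  ⇒  Cov = 102.1850 / 8 = 12.7731
Σ(R_m − R̄_m)² = 269.5800  ⇒  Var(R_m) = 269.5800 / 8 = 33.6975
β = Cov / Var(R_m) = 12.7731 / 33.6975 = 0.3791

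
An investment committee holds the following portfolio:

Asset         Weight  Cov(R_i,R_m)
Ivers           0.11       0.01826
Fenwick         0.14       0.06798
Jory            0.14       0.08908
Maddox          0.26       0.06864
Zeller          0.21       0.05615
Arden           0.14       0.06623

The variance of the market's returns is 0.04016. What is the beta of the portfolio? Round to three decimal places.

1.566

β_Ivers = 0.01826 / 0.04016 = 0.4547
β_Fenwick = 0.06798 / 0.04016 = 1.6927
β_Jory = 0.08908 / 0.04016 = 2.2181
β_Maddox = 0.06864 / 0.04016 = 1.7092
β_Zeller = 0.05615 / 0.04016 = 1.3982
β_Arden = 0.06623 / 0.04016 = 1.6492
β_P = Σ w_i β_i = 0.11×0.4547 + 0.14×1.6927 + 0.14×2.2181 + 0.26×1.7092 + 0.21×1.3982 + 0.14×1.6492 = 1.5664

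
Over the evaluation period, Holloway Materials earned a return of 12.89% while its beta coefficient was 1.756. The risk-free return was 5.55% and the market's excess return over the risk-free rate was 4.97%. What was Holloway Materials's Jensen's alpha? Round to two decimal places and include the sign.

CAPM benchmark = R_f + β(R_m − R_f) = 5.55% + 1.756 × 4.97% = 14.27732%
α = actual − benchmark = 12.89% − 14.27732% = -1.39%

-1.39%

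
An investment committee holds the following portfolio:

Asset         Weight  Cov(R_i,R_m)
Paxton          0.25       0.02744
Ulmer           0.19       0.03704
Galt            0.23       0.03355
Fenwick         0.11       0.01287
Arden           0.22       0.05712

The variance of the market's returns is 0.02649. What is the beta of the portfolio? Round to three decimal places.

β_Paxton = 0.02744 / 0.02649 = 1.0359
β_Ulmer = 0.03704 / 0.02649 = 1.3983
β_Galt = 0.03355 / 0.02649 = 1.2665
β_Fenwick = 0.01287 / 0.02649 = 0.4858
β_Arden = 0.05712 / 0.02649 = 2.1563
β_P = Σ w_i β_i = 0.25×1.0359 + 0.19×1.3983 + 0.23×1.2665 + 0.11×0.4858 + 0.22×2.1563 = 1.3438

1.344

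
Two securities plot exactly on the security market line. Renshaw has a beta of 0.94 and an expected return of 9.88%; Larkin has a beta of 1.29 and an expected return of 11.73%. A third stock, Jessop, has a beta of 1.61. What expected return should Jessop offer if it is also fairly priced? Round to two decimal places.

MRP (SML slope) = (11.73% − 9.88%) / (1.29 − 0.94) = 1.85% / 0.35 = 5.2857%
R_f (intercept) = 9.88% − 0.94 × 5.2857% = 4.9114%
E(R_Jessop) = R_f + β × MRP = 4.9114% + 1.61 × 5.2857% = 13.42%

13.42%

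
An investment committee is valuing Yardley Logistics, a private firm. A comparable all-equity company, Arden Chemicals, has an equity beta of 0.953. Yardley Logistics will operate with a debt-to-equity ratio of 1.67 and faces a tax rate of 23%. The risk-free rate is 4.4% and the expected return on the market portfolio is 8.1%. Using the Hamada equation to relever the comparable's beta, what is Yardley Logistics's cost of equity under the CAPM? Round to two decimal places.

12.46%

β_L = β_U × [1 + (1 − t)(D/E)] = 0.953 × [1 + (1 − 0.23) × 1.67]
    = 0.953 × [1 + 0.77 × 1.67] = 0.953 × 2.2859 = 2.1785
MRP = 8.1% − 4.4% = 3.70%
E(R) = R_f + β_L × MRP = 4.4% + 2.1785 × 3.7% = 12.46%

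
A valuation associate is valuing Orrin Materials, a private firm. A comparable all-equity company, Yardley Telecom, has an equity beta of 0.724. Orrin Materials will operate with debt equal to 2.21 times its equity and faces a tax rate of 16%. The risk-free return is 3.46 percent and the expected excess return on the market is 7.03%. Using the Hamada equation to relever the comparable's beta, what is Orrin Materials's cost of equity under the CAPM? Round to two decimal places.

β_L = β_U × [1 + (1 − t)(D/E)] = 0.724 × [1 + (1 − 0.16) × 2.21]
    = 0.724 × [1 + 0.84 × 2.21] = 0.724 × 2.8564 = 2.0680
E(R) = R_f + β_L × MRP = 3.46% + 2.0680 × 7.03% = 18.00%

18.00%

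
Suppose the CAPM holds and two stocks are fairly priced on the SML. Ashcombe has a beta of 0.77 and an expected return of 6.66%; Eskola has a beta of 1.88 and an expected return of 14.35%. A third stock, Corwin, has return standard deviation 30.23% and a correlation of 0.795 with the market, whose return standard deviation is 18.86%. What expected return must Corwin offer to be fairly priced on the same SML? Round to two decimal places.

10.15%

MRP = (14.35% − 6.66%) / (1.88 − 0.77) = 6.9279%
R_f = 6.66% − 0.77 × 6.9279% = 1.3255%
β_Corwin = ρ·σ_i/σ_m = 0.795 × 30.23 / 18.86 = 1.2743
E(R_Corwin) = R_f + β × MRP = 1.3255% + 1.2743 × 6.9279% = 10.15%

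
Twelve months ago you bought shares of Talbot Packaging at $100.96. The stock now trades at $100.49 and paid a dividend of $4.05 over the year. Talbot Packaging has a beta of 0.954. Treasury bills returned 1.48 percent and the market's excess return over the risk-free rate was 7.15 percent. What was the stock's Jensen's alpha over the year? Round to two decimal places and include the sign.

Realised HPR = (P1 + D1 − P0) / P0 = (100.49 + 4.05 − 100.96) / 100.96 = 3.58 / 100.96 = 3.5460%
CAPM required = R_f + β·MRP = 1.48% + 0.954 × 7.15% = 8.30110%
α = realised − required = 3.5460% − 8.30110% = -4.76%

-4.76%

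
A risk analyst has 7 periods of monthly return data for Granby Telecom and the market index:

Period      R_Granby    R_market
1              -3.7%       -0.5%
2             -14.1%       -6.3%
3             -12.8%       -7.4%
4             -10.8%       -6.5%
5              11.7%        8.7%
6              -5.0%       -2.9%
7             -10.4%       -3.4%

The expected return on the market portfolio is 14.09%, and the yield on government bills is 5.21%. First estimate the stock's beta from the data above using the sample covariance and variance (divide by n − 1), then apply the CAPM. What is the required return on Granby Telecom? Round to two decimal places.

Mean R_i = (-3.7 − 14.1 − 12.8 − 10.8 + 11.7 − 5.0 − 10.4) / 7 = -6.4429%
Mean R_m = (-0.5 − 6.3 − 7.4 − 6.5 + 8.7 − 2.9 − 3.4) / 7 = -2.6143%
Σ(R_i − R̄_i)(R_m − R̄_m) = 289.3457  ⇒  Cov = 289.3457 / 6 = 48.2243
Σ(R_m − R̄_m)² = 184.7686  ⇒  Var(R_m) = 184.7686 / 6 = 30.7948
β = Cov / Var(R_m) = 48.2243 / 30.7948 = 1.5660
MRP = 14.09% − 5.21% = 8.88%
E(R) = R_f + β × MRP = 5.21% + 1.5660 × 8.88% = 19.12%

19.12%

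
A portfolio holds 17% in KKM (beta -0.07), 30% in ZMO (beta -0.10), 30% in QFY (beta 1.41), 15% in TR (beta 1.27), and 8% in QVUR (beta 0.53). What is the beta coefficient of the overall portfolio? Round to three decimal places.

β_P = Σ w_i β_i = 0.17×-0.07 + 0.30×-0.10 + 0.30×1.41 + 0.15×1.27 + 0.08×0.53 = 0.6140

0.614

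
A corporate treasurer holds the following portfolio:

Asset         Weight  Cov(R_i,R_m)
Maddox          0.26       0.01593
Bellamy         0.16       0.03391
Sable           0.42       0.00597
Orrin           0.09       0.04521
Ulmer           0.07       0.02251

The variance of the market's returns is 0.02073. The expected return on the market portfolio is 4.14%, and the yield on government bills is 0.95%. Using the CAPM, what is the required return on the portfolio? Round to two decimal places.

3.68%

β_Maddox = 0.01593 / 0.02073 = 0.7685
β_Bellamy = 0.03391 / 0.02073 = 1.6358
β_Sable = 0.00597 / 0.02073 = 0.2880
β_Orrin = 0.04521 / 0.02073 = 2.1809
β_Ulmer = 0.02251 / 0.02073 = 1.0859
β_P = Σ w_i β_i = 0.26×0.7685 + 0.16×1.6358 + 0.42×0.2880 + 0.09×2.1809 + 0.07×1.0859 = 0.8548
MRP = 4.14% − 0.95% = 3.19%
E(R_P) = R_f + β_P × MRP = 0.95% + 0.8548 × 3.19% = 3.68%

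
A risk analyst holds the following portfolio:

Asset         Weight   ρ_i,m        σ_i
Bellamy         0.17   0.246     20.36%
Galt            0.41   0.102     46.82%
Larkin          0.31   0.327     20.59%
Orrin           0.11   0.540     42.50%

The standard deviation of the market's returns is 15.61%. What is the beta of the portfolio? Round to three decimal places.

0.475

β_Bellamy = 0.246 × 20.36% / 15.61% = 0.3209
β_Galt = 0.102 × 46.82% / 15.61% = 0.3059
β_Larkin = 0.327 × 20.59% / 15.61% = 0.4313
β_Orrin = 0.540 × 42.50% / 15.61% = 1.4702
β_P = Σ w_i β_i = 0.17×0.3209 + 0.41×0.3059 + 0.31×0.4313 + 0.11×1.4702 = 0.4754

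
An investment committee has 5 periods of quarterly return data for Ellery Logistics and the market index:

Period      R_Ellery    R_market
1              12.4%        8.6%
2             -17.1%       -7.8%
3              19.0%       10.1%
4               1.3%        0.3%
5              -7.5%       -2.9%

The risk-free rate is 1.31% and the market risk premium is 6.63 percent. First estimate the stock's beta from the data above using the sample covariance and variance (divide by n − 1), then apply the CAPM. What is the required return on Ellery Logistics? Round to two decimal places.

Mean R_i = (12.4 − 17.1 + 19.0 + 1.3 − 7.5) / 5 = 1.6200%
Mean R_m = (8.6 − 7.8 + 10.1 + 0.3 − 2.9) / 5 = 1.6600%
Σ(R_i − R̄_i)(R_m − R̄_m) = 440.6140  ⇒  Cov = 440.6140 / 4 = 110.1535
Σ(R_m − R̄_m)² = 231.5320  ⇒  Var(R_m) = 231.5320 / 4 = 57.8830
β = Cov / Var(R_m) = 110.1535 / 57.8830 = 1.9030
E(R) = R_f + β × MRP = 1.31% + 1.9030 × 6.63% = 13.93%

13.93%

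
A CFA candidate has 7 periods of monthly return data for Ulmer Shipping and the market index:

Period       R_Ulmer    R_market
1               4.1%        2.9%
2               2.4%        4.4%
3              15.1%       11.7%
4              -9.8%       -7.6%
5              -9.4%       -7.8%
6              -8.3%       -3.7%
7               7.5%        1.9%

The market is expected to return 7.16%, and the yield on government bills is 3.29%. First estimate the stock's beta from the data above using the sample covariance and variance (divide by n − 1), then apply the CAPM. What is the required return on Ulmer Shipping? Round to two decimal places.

Mean R_i = (4.1 + 2.4 + 15.1 − 9.8 − 9.4 − 8.3 + 7.5) / 7 = 0.2286%
Mean R_m = (2.9 + 4.4 + 11.7 − 7.6 − 7.8 − 3.7 + 1.9) / 7 = 0.2571%
Σ(R_i − R̄_i)(R_m − R̄_m) = 391.4686  ⇒  Cov = 391.4686 / 6 = 65.2448
Σ(R_m − R̄_m)² = 300.0971  ⇒  Var(R_m) = 300.0971 / 6 = 50.0162
β = Cov / Var(R_m) = 65.2448 / 50.0162 = 1.3045
MRP = 7.16% − 3.29% = 3.87%
E(R) = R_f + β × MRP = 3.29% + 1.3045 × 3.87% = 8.34%

8.34%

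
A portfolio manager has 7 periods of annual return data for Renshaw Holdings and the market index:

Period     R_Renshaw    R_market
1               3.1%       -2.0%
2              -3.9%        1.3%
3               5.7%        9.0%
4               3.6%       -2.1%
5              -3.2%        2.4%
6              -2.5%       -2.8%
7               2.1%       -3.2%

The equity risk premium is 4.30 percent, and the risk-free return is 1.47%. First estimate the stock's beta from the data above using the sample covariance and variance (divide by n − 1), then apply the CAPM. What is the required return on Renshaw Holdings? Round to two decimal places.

2.35%

Mean R_i = (3.1 − 3.9 + 5.7 + 3.6 − 3.2 − 2.5 + 2.1) / 7 = 0.7000%
Mean R_m = (-2.0 + 1.3 + 9.0 − 2.1 + 2.4 − 2.8 − 3.2) / 7 = 0.3714%
Σ(R_i − R̄_i)(R_m − R̄_m) = 23.2500  ⇒  Cov = 23.2500 / 6 = 3.8750
Σ(R_m − R̄_m)² = 113.9743  ⇒  Var(R_m) = 113.9743 / 6 = 18.9957
β = Cov / Var(R_m) = 3.8750 / 18.9957 = 0.2040
E(R) = R_f + β × MRP = 1.47% + 0.2040 × 4.30% = 2.35%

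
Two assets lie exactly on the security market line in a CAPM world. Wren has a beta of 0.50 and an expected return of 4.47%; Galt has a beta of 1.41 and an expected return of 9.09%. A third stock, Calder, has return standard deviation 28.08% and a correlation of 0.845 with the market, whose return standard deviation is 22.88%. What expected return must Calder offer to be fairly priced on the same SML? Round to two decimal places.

MRP = (9.09% − 4.47%) / (1.41 − 0.50) = 5.0769%
R_f = 4.47% − 0.50 × 5.0769% = 1.9316%
β_Calder = ρ·σ_i/σ_m = 0.845 × 28.08 / 22.88 = 1.0370
E(R_Calder) = R_f + β × MRP = 1.9316% + 1.0370 × 5.0769% = 7.20%

7.20%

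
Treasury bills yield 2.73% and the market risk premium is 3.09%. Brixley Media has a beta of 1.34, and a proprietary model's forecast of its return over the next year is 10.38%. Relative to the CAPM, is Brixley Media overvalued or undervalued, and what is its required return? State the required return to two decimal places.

Undervalued; required return 6.87%

Required return = R_f + β·MRP = 2.73% + 1.34 × 3.09% = 6.87%
Forecast 10.38% > required 6.87% → the stock plots above the SML → undervalued.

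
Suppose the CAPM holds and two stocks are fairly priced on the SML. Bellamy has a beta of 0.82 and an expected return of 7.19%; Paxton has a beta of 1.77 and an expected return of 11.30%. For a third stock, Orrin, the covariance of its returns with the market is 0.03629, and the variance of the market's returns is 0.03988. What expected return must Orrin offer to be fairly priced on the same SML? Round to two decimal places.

7.58%

MRP = (11.30% − 7.19%) / (1.77 − 0.82) = 4.3263%
R_f = 7.19% − 0.82 × 4.3263% = 3.6424%
β_Orrin = Cov / Var(R_m) = 0.03629 / 0.03988 = 0.9100
E(R_Orrin) = R_f + β × MRP = 3.6424% + 0.9100 × 4.3263% = 7.58%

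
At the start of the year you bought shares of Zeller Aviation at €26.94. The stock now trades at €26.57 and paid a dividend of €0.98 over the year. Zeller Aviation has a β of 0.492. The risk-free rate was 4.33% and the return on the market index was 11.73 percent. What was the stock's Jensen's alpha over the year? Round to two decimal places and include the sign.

-5.71%

Realised HPR = (P1 + D1 − P0) / P0 = (26.57 + 0.98 − 26.94) / 26.94 = 0.61 / 26.94 = 2.2643%
MRP = 11.73% − 4.33% = 7.40%
CAPM required = R_f + β·MRP = 4.33% + 0.492 × 7.40% = 7.97080%
α = realised − required = 2.2643% − 7.97080% = -5.71%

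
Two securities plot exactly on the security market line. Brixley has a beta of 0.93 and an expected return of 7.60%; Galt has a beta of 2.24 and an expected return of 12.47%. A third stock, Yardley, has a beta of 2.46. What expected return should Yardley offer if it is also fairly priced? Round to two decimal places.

MRP (SML slope) = (12.47% − 7.60%) / (2.24 − 0.93) = 4.87% / 1.31 = 3.7176%
R_f (intercept) = 7.60% − 0.93 × 3.7176% = 4.1426%
E(R_Yardley) = R_f + β × MRP = 4.1426% + 2.46 × 3.7176% = 13.29%

13.29%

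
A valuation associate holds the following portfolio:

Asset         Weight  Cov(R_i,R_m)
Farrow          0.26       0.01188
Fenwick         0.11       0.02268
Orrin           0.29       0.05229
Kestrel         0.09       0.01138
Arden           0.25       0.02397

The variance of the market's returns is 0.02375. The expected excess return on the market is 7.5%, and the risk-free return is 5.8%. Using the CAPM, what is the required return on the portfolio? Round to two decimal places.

β_Farrow = 0.01188 / 0.02375 = 0.5002
β_Fenwick = 0.02268 / 0.02375 = 0.9549
β_Orrin = 0.05229 / 0.02375 = 2.2017
β_Kestrel = 0.01138 / 0.02375 = 0.4792
β_Arden = 0.02397 / 0.02375 = 1.0093
β_P = Σ w_i β_i = 0.26×0.5002 + 0.11×0.9549 + 0.29×2.2017 + 0.09×0.4792 + 0.25×1.0093 = 1.1690
E(R_P) = R_f + β_P × MRP = 5.8% + 1.1690 × 7.5% = 14.57%

14.57%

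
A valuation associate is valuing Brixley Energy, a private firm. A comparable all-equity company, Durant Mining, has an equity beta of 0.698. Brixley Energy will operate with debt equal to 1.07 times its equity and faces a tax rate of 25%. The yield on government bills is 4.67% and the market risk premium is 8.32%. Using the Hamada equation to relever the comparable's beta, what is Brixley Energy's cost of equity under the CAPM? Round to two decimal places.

15.14%

β_L = β_U × [1 + (1 − t)(D/E)] = 0.698 × [1 + (1 − 0.25) × 1.07]
    = 0.698 × [1 + 0.75 × 1.07] = 0.698 × 1.8025 = 1.2581
E(R) = R_f + β_L × MRP = 4.67% + 1.2581 × 8.32% = 15.14%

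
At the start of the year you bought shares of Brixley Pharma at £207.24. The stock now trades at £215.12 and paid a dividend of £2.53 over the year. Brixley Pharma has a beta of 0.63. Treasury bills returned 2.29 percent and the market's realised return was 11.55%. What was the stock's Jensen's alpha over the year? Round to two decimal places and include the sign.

-3.10%

Realised HPR = (P1 + D1 − P0) / P0 = (215.12 + 2.53 − 207.24) / 207.24 = 10.41 / 207.24 = 5.0232%
MRP = 11.55% − 2.29% = 9.26%
CAPM required = R_f + β·MRP = 2.29% + 0.63 × 9.26% = 8.1238%
α = realised − required = 5.0232% − 8.1238% = -3.10%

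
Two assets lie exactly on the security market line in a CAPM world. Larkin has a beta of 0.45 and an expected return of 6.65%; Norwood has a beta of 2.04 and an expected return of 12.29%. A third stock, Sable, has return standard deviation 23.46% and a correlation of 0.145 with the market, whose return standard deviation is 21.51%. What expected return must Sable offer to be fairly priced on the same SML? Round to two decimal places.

5.61%

MRP = (12.29% − 6.65%) / (2.04 − 0.45) = 3.5472%
R_f = 6.65% − 0.45 × 3.5472% = 5.0538%
β_Sable = ρ·σ_i/σ_m = 0.145 × 23.46 / 21.51 = 0.1581
E(R_Sable) = R_f + β × MRP = 5.0538% + 0.1581 × 3.5472% = 5.61%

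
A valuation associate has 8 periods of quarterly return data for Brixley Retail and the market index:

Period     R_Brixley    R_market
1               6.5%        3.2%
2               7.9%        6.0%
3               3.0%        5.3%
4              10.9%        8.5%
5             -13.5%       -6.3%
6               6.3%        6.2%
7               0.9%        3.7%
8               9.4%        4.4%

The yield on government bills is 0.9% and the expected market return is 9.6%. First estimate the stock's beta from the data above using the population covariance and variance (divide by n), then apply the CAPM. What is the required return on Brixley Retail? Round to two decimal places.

15.05%

Mean R_i = (6.5 + 7.9 + 3.0 + 10.9 − 13.5 + 6.3 + 0.9 + 9.4) / 8 = 3.9250%
Mean R_m = (3.2 + 6.0 + 5.3 + 8.5 − 6.3 + 6.2 + 3.7 + 4.4) / 8 = 3.8750%
Σ(R_i − R̄_i)(R_m − R̄_m) = 223.8750  ⇒  Cov = 223.8750 / 8 = 27.9844
Σ(R_m − R̄_m)² = 137.6350  ⇒  Var(R_m) = 137.6350 / 8 = 17.2044
β = Cov / Var(R_m) = 27.9844 / 17.2044 = 1.6266
MRP = 9.6% − 0.9% = 8.70%
E(R) = R_f + β × MRP = 0.9% + 1.6266 × 8.7% = 15.05%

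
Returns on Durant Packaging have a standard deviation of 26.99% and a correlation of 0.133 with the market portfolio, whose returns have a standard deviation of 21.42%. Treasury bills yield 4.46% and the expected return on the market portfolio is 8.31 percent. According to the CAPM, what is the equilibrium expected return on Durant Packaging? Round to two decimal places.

5.11%

β = ρ × σ_i / σ_m = 0.133 × 26.99% / 21.42% = 0.1676
MRP = 8.31% − 4.46% = 3.85%
E(R) = 4.46% + 0.1676 × 3.85% = 5.11%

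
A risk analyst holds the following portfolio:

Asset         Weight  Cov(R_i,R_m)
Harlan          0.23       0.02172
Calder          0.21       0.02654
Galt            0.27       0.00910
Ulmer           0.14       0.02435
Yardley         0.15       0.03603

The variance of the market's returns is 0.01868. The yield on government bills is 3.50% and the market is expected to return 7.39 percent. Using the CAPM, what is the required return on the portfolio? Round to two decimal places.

β_Harlan = 0.02172 / 0.01868 = 1.1627
β_Calder = 0.02654 / 0.01868 = 1.4208
β_Galt = 0.00910 / 0.01868 = 0.4872
β_Ulmer = 0.02435 / 0.01868 = 1.3035
β_Yardley = 0.03603 / 0.01868 = 1.9288
β_P = Σ w_i β_i = 0.23×1.1627 + 0.21×1.4208 + 0.27×0.4872 + 0.14×1.3035 + 0.15×1.9288 = 1.1691
MRP = 7.39% − 3.50% = 3.89%
E(R_P) = R_f + β_P × MRP = 3.50% + 1.1691 × 3.89% = 8.05%

8.05%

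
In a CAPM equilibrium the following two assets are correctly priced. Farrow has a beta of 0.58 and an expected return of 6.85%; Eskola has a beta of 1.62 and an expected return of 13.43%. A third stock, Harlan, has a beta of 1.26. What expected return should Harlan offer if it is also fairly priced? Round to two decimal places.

MRP (SML slope) = (13.43% − 6.85%) / (1.62 − 0.58) = 6.58% / 1.04 = 6.3269%
R_f (intercept) = 6.85% − 0.58 × 6.3269% = 3.1804%
E(R_Harlan) = R_f + β × MRP = 3.1804% + 1.26 × 6.3269% = 11.15%

11.15%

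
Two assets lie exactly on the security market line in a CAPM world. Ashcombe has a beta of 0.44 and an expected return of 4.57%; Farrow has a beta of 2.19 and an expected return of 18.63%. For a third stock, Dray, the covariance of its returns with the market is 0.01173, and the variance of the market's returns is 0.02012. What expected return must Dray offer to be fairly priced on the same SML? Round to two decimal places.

MRP = (18.63% − 4.57%) / (2.19 − 0.44) = 8.0343%
R_f = 4.57% − 0.44 × 8.0343% = 1.0349%
β_Dray = Cov / Var(R_m) = 0.01173 / 0.02012 = 0.5830
E(R_Dray) = R_f + β × MRP = 1.0349% + 0.5830 × 8.0343% = 5.72%

5.72%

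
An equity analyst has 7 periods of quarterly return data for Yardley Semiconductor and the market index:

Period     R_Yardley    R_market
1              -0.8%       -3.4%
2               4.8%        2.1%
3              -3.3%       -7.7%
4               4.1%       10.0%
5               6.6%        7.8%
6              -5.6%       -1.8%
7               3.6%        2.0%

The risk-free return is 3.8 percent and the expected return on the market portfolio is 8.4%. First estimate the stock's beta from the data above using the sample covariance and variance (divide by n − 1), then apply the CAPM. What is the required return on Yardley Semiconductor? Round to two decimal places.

6.50%

Mean R_i = (-0.8 + 4.8 − 3.3 + 4.1 + 6.6 − 5.6 + 3.6) / 7 = 1.3429%
Mean R_m = (-3.4 + 2.1 − 7.7 + 10.0 + 7.8 − 1.8 + 2.0) / 7 = 1.2857%
Σ(R_i − R̄_i)(R_m − R̄_m) = 135.8843  ⇒  Cov = 135.8843 / 6 = 22.6474
Σ(R_m − R̄_m)² = 231.7686  ⇒  Var(R_m) = 231.7686 / 6 = 38.6281
β = Cov / Var(R_m) = 22.6474 / 38.6281 = 0.5863
MRP = 8.4% − 3.8% = 4.60%
E(R) = R_f + β × MRP = 3.8% + 0.5863 × 4.6% = 6.50%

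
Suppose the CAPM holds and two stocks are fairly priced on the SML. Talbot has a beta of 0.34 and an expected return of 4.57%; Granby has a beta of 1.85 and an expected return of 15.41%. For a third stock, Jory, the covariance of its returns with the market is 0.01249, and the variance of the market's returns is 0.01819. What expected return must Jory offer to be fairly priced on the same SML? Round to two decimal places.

7.06%

MRP = (15.41% − 4.57%) / (1.85 − 0.34) = 7.1788%
R_f = 4.57% − 0.34 × 7.1788% = 2.1292%
β_Jory = Cov / Var(R_m) = 0.01249 / 0.01819 = 0.6866
E(R_Jory) = R_f + β × MRP = 2.1292% + 0.6866 × 7.1788% = 7.06%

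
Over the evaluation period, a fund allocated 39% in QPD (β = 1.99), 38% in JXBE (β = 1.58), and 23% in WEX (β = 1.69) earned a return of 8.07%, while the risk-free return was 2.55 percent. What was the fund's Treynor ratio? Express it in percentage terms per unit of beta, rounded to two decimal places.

β_P = 0.39×1.99 + 0.38×1.58 + 0.23×1.69 = 1.7652
Treynor = (R_P − R_f) / β_P = (8.07% − 2.55%) / 1.7652 = 5.52% / 1.7652 = 3.13%

3.13%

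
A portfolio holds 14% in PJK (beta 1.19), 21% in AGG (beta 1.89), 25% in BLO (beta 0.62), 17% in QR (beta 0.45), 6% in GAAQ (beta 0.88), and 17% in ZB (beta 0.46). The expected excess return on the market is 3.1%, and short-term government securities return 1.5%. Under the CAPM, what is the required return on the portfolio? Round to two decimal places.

β_P = Σ w_i β_i = 0.14×1.19 + 0.21×1.89 + 0.25×0.62 + 0.17×0.45 + 0.06×0.88 + 0.17×0.46 = 0.9260
E(R_P) = R_f + β_P × MRP = 1.5% + 0.9260 × 3.1% = 4.37%

4.37%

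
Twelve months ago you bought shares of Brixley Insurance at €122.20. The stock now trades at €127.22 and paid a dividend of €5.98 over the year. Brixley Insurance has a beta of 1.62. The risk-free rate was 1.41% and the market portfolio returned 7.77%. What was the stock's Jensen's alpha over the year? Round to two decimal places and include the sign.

Realised HPR = (P1 + D1 − P0) / P0 = (127.22 + 5.98 − 122.20) / 122.20 = 11.00 / 122.20 = 9.0016%
MRP = 7.77% − 1.41% = 6.36%
CAPM required = R_f + β·MRP = 1.41% + 1.62 × 6.36% = 11.7132%
α = realised − required = 9.0016% − 11.7132% = -2.71%

-2.71%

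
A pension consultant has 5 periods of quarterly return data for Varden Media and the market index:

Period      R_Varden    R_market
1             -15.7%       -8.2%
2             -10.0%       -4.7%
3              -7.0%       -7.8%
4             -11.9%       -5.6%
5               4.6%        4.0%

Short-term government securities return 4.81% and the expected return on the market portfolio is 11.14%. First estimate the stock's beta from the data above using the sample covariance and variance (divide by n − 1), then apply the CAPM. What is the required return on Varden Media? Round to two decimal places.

13.65%

Mean R_i = (-15.7 − 10.0 − 7.0 − 11.9 + 4.6) / 5 = -8.0000%
Mean R_m = (-8.2 − 4.7 − 7.8 − 5.6 + 4.0) / 5 = -4.4600%
Σ(R_i − R̄_i)(R_m − R̄_m) = 136.9800  ⇒  Cov = 136.9800 / 4 = 34.2450
Σ(R_m − R̄_m)² = 98.0720  ⇒  Var(R_m) = 98.0720 / 4 = 24.5180
β = Cov / Var(R_m) = 34.2450 / 24.5180 = 1.3967
MRP = 11.14% − 4.81% = 6.33%
E(R) = R_f + β × MRP = 4.81% + 1.3967 × 6.33% = 13.65%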